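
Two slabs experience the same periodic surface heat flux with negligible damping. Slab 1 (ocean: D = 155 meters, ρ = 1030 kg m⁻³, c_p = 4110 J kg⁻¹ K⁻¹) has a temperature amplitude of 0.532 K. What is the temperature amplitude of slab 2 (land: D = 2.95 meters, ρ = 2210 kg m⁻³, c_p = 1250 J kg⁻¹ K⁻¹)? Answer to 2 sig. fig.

43 K

C_ocean = 6.56×10^8 J/(m²·K); C_land = 8.15×10^6 J/(m²·K).
A ∝ 1/C ⇒ A_land = A_ocean × C_ocean/C_land = 0.532 × 80.5 = 42.8 K.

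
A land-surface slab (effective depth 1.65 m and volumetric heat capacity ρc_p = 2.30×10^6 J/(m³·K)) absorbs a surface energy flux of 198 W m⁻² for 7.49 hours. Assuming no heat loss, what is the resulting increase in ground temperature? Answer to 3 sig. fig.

Areal heat capacity C = ρc_p × D = 2.30×10^6 × 1.65 = 3.80×10^6 J/(m²·K).
Net heat input Q = F Δt = 198 × (7.49 hours × 3600 s/hour) = 5.34×10^6 J/m².
ΔT = Q / C = 5.34×10^6 / 3.80×10^6 = 1.41 K.

1.41 K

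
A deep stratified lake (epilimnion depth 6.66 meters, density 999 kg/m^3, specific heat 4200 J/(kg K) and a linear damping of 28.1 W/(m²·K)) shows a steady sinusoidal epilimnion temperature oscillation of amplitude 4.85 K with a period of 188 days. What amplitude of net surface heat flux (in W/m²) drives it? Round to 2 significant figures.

150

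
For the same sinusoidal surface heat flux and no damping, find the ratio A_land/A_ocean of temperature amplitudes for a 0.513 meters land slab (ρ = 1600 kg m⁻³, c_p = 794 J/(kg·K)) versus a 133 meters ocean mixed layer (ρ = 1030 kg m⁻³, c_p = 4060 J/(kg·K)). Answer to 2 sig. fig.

850

C_ocean = 1030 × 4060 × 133 = 5.56×10^8 J/(m²·K).
C_land = 1600 × 794 × 0.513 = 6.52×10^5 J/(m²·K).
Undamped amplitude ∝ 1/C, so A_land/A_ocean = C_ocean/C_land = 853.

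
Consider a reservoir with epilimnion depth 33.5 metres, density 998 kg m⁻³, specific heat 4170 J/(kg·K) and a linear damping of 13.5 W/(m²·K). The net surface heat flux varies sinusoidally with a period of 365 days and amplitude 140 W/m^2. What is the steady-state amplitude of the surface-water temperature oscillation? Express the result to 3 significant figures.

Areal heat capacity C = ρ c_p D = 998 × 4170 × 33.5 = 1.39×10^8 J m⁻² K⁻¹.
Angular frequency ω = 2π / T = 2π / 3.15×10^7 s = 1.99×10^-7 s⁻¹.
√((Cω)² + λ²) = √((27.8)² + 13.5²) = 30.9 W/(m²·K).
Amplitude A = F₀ / √((Cω)²+λ²) = 140 / 30.9 = 4.53 K.

4.53 K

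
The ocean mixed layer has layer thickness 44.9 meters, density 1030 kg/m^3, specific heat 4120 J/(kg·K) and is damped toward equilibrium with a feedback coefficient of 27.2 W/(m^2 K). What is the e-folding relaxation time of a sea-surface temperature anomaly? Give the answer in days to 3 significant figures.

81.1 days

Areal heat capacity C = ρ c_p D = 1030 × 4120 × 44.9 = 1.91×10^8 J/(m²·K).
Relaxation time τ = C / λ = 1.91×10^8 / 27.2 = 7.01×10^6 s.
In days: 7.01×10^6 s / (86400 s/day) = 81.1 days.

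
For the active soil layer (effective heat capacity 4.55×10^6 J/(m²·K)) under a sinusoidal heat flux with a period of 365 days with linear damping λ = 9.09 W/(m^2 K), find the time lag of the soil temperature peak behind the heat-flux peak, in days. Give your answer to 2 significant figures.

5.8 days

Areal heat capacity C = 4.55×10^6 J/(m²·K) (given).
ω = 2π / 3.15×10^7 s = 1.99×10^-7 s⁻¹.
Phase lag φ = arctan(Cω/λ) = arctan(0.907/9.09) = 0.0994 rad.
Time lag = φ / ω = 0.0994 / 1.99×10^-7 = 4.99×10^5 s = 5.77 days.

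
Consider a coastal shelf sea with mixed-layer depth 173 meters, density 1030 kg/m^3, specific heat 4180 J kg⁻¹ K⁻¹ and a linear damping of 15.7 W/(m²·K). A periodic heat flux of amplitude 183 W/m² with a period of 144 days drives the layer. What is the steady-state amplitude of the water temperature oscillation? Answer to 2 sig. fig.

0.49 K

Areal heat capacity C = ρ c_p D = 1030 × 4180 × 173 = 7.45×10^8 J/(m²·K).
Angular frequency ω = 2π / T = 2π / 1.24×10^7 s = 5.05×10^-7 s⁻¹.
√((Cω)² + λ²) = √((376)² + 15.7²) = 376 W/(m²·K).
Amplitude A = F₀ / √((Cω)²+λ²) = 183 / 376 = 0.486 K.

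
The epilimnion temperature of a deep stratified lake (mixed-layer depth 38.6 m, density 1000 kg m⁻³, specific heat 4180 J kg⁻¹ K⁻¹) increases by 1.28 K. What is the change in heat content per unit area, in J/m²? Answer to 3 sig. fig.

Areal heat capacity C = ρ c_p D = 1000 × 4180 × 38.6 = 1.61×10^8 J/(m^2 K).
ΔQ = C ΔT = 1.61×10^8 × 1.28 = 2.07×10^8 J/m².

2.07×10^8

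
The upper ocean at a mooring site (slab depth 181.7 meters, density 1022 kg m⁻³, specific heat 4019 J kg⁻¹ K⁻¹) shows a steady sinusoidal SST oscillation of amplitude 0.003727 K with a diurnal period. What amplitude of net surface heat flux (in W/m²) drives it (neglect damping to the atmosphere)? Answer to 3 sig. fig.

Areal heat capacity C = ρ c_p D = 1022 × 4019 × 181.7 = 7.46×10^8 J/(m^2 K).
ω = 2π / 86400 s = 7.27×10^-5 s⁻¹.
Cω = 7.46×10^8 × 7.27×10^-5 = 54300 W/(m²·K).
F₀ = A × Cω = 0.003727 × 54300 = 202 W/m².

202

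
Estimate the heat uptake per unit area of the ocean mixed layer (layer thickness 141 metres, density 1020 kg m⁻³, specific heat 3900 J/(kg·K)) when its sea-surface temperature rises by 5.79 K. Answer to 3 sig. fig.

3.25×10^9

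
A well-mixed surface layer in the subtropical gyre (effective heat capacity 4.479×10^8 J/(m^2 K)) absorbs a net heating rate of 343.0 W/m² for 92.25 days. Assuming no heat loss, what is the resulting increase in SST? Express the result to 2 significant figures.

Areal heat capacity C = 4.479×10^8 J/(m^2 K) (given).
Net heat input Q = F Δt = 343.0 × (92.25 days × 86400 s/day) = 2.73×10^9 J/m².
ΔT = Q / C = 2.73×10^9 / 4.48×10^8 = 6.10 K.

6.1 K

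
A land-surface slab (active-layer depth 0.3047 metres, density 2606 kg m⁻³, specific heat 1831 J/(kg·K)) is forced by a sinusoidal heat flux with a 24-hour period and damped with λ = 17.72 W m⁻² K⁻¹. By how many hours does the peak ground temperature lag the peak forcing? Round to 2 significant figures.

Areal heat capacity C = ρ c_p D = 2606 × 1831 × 0.3047 = 1.45×10^6 J/(m^2 K).
ω = 2π / 86400 s = 7.27×10^-5 s⁻¹.
Phase lag φ = arctan(Cω/λ) = arctan(106/17.72) = 1.40 rad.
Time lag = φ / ω = 1.40 / 7.27×10^-5 = 19300 s = 5.37 hours.

5.4 hours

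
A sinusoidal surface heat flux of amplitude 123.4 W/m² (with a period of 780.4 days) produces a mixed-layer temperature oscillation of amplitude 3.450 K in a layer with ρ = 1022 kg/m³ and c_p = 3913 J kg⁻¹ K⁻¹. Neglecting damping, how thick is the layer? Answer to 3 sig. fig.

96.0 m

ω = 2π / 6.74×10^7 s = 9.32×10^-8 s⁻¹.
Required C = F₀ / (A ω) = 123.4 / (3.450 × 9.32×10^-8) = 3.84×10^8 J/(m²·K).
D = C / (ρ c_p) = 3.84×10^8 / (1022 × 3913) = 96.0 m.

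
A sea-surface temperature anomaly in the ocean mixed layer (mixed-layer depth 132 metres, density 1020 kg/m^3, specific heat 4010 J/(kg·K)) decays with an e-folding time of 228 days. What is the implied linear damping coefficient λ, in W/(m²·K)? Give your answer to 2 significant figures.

27

Areal heat capacity C = ρ c_p D = 1020 × 4010 × 132 = 5.40×10^8 J/(m²·K).
τ = 228 days = 1.97×10^7 s.
λ = C / τ = 5.40×10^8 / 1.97×10^7 = 27.4 W/(m²·K).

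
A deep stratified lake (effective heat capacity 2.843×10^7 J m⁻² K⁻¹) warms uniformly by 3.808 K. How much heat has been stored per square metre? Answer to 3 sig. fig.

1.08×10^8

Areal heat capacity C = 2.843×10^7 J m⁻² K⁻¹ (given).
ΔQ = C ΔT = 2.84×10^7 × 3.808 = 1.08×10^8 J/m².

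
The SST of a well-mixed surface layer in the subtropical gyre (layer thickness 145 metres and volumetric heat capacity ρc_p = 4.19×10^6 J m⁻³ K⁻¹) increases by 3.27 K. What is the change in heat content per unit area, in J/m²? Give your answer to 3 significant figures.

1.99×10^9

Areal heat capacity C = ρc_p × D = 4.19×10^6 × 145 = 6.08×10^8 J/(m²·K).
ΔQ = C ΔT = 6.08×10^8 × 3.27 = 1.99×10^9 J/m².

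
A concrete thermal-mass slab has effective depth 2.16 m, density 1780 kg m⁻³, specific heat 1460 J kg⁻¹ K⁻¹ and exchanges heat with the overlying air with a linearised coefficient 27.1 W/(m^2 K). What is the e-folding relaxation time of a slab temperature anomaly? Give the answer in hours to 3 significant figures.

57.5 hours

Areal heat capacity C = ρ c_p D = 1780 × 1460 × 2.16 = 5.61×10^6 J m⁻² K⁻¹.
Relaxation time τ = C / λ = 5.61×10^6 / 27.1 = 2.07×10^5 s.
In hours: 2.07×10^5 s / (3600 s/hour) = 57.5 hours.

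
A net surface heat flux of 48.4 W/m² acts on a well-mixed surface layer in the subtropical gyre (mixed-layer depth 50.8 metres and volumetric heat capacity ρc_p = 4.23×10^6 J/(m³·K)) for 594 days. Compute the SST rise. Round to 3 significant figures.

Areal heat capacity C = ρc_p × D = 4.23×10^6 × 50.8 = 2.15×10^8 J/(m²·K).
Net heat input Q = F Δt = 48.4 × (594 days × 86400 s/day) = 2.48×10^9 J/m².
ΔT = Q / C = 2.48×10^9 / 2.15×10^8 = 11.6 K.

11.6 K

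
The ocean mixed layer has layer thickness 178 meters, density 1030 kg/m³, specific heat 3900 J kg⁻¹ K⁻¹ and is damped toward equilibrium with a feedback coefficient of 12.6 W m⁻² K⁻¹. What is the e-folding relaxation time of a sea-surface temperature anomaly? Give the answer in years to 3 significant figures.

Areal heat capacity C = ρ c_p D = 1030 × 3900 × 178 = 7.15×10^8 J m⁻² K⁻¹.
Relaxation time τ = C / λ = 7.15×10^8 / 12.6 = 5.67×10^7 s.
In years: 5.67×10^7 s / (3.156×10^7 s/year) = 1.80 years.

1.80 years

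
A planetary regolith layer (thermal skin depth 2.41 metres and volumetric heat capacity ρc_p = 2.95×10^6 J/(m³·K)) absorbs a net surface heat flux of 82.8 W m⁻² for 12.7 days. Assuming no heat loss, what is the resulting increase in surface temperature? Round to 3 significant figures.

12.8 K

Areal heat capacity C = ρc_p × D = 2.95×10^6 × 2.41 = 7.11×10^6 J m⁻² K⁻¹.
Net heat input Q = F Δt = 82.8 × (12.7 days × 86400 s/day) = 9.09×10^7 J/m².
ΔT = Q / C = 9.09×10^7 / 7.11×10^6 = 12.8 K.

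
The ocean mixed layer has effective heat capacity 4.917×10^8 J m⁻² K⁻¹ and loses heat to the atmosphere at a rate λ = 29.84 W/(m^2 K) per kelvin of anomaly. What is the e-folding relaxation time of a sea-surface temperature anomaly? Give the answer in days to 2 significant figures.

Areal heat capacity C = 4.917×10^8 J m⁻² K⁻¹ (given).
Relaxation time τ = C / λ = 4.92×10^8 / 29.84 = 1.65×10^7 s.
In days: 1.65×10^7 s / (86400 s/day) = 191 days.

190 days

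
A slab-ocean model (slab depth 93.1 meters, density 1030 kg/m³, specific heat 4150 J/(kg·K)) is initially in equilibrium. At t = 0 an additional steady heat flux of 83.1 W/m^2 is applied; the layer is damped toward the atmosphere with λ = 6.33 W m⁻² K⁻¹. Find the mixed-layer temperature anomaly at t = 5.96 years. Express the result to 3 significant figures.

12.5 K

Areal heat capacity C = ρ c_p D = 1030 × 4150 × 93.1 = 3.98×10^8 J/(m^2 K).
τ = C / λ = 3.98×10^8 / 6.33 = 6.29×10^7 s.
Equilibrium anomaly ΔT_eq = F / λ = 83.1 / 6.33 = 13.1 K.
t = 5.96 years = 1.88×10^8 s, so t/τ = 2.99.
ΔT(t) = ΔT_eq (1 − e^(−t/τ)) = 13.1 × (1 − e^−2.99) = 12.5 K.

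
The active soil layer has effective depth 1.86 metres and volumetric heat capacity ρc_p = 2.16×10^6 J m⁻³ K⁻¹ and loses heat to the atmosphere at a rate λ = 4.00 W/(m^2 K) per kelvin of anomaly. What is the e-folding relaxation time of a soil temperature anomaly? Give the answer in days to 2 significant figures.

Areal heat capacity C = ρc_p × D = 2.16×10^6 × 1.86 = 4.02×10^6 J/(m^2 K).
Relaxation time τ = C / λ = 4.02×10^6 / 4.00 = 1.00×10^6 s.
In days: 1.00×10^6 s / (86400 s/day) = 11.6 days.

12 days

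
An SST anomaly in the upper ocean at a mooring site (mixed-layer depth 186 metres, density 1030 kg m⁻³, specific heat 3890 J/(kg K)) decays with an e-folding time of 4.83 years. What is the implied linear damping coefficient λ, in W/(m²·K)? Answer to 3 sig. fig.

Areal heat capacity C = ρ c_p D = 1030 × 3890 × 186 = 7.45×10^8 J/(m²·K).
τ = 4.83 years = 1.52×10^8 s.
λ = C / τ = 7.45×10^8 / 1.52×10^8 = 4.89 W/(m²·K).

4.89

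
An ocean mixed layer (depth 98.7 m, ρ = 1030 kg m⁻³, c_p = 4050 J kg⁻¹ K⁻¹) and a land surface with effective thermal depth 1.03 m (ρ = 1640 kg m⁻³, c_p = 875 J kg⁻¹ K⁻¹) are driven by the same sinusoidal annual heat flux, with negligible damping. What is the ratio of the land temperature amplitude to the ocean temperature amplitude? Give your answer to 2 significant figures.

C_ocean = 1030 × 4050 × 98.7 = 4.12×10^8 J/(m²·K).
C_land = 1640 × 875 × 1.03 = 1.48×10^6 J/(m²·K).
Undamped amplitude ∝ 1/C, so A_land/A_ocean = C_ocean/C_land = 279.

280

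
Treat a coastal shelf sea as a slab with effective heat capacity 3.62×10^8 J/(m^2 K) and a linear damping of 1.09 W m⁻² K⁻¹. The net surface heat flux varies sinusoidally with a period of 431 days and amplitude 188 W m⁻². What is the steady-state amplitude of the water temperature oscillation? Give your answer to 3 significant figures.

3.08 K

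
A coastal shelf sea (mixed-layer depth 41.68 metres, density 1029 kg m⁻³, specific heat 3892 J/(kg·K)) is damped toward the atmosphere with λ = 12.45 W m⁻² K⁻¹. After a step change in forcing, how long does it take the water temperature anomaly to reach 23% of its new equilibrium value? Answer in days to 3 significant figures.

Areal heat capacity C = ρ c_p D = 1029 × 3892 × 41.68 = 1.67×10^8 J/(m²·K).
τ = C / λ = 1.67×10^8 / 12.45 = 1.34×10^7 s.
Fraction reached: 1 − e^(−t/τ) = 0.23 ⇒ t = −τ ln(1 − 0.23) = τ × 0.261.
t = 3.50×10^6 s = 40.6 days.

40.6 days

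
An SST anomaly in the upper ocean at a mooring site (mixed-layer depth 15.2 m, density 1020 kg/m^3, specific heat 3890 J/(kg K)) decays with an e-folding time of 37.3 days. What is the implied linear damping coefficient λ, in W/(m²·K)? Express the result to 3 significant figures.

18.7

Areal heat capacity C = ρ c_p D = 1020 × 3890 × 15.2 = 6.03×10^7 J/(m^2 K).
τ = 37.3 days = 3.22×10^6 s.
λ = C / τ = 6.03×10^7 / 3.22×10^6 = 18.7 W/(m²·K).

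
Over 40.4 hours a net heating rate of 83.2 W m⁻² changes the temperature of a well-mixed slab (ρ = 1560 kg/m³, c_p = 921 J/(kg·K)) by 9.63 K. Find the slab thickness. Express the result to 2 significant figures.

0.87 m

Heat input Q = F Δt = 83.2 × 1.45×10^5 s = 1.21×10^7 J/m².
Required areal heat capacity C = Q / ΔT = 1.26×10^6 J/(m²·K).
Depth D = C / (ρ c_p) = 1.26×10^6 / (1560 × 921) = 0.875 m.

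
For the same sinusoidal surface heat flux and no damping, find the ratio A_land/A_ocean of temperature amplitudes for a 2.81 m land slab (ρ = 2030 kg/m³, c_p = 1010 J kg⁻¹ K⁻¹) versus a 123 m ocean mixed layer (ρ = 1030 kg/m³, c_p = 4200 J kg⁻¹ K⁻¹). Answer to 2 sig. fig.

C_ocean = 1030 × 4200 × 123 = 5.32×10^8 J/(m²·K).
C_land = 2030 × 1010 × 2.81 = 5.76×10^6 J/(m²·K).
Undamped amplitude ∝ 1/C, so A_land/A_ocean = C_ocean/C_land = 92.4.

92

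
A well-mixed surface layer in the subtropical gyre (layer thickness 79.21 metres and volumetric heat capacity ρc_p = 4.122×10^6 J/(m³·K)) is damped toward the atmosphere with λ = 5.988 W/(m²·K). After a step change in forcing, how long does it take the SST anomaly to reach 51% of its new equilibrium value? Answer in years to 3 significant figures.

1.23 years

Areal heat capacity C = ρc_p × D = 4.122×10^6 × 79.21 = 3.27×10^8 J/(m²·K).
τ = C / λ = 3.27×10^8 / 5.988 = 5.45×10^7 s.
Fraction reached: 1 − e^(−t/τ) = 0.51 ⇒ t = −τ ln(1 − 0.51) = τ × 0.713.
t = 3.89×10^7 s = 1.23 years.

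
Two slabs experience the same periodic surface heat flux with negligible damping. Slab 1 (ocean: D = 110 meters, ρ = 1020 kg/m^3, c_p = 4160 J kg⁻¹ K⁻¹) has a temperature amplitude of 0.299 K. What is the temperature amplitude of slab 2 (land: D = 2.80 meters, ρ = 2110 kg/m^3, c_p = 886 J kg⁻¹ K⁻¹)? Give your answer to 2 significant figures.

27 K

C_ocean = 4.67×10^8 J/(m²·K); C_land = 5.23×10^6 J/(m²·K).
A ∝ 1/C ⇒ A_land = A_ocean × C_ocean/C_land = 0.299 × 89.2 = 26.7 K.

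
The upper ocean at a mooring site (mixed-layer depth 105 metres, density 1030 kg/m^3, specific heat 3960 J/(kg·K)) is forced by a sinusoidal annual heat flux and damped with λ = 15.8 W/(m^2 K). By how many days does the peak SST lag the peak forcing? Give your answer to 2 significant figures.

81 days

Areal heat capacity C = ρ c_p D = 1030 × 3960 × 105 = 4.28×10^8 J/(m²·K).
ω = 2π / 3.15×10^7 s = 1.99×10^-7 s⁻¹.
Phase lag φ = arctan(Cω/λ) = arctan(85.3/15.8) = 1.39 rad.
Time lag = φ / ω = 1.39 / 1.99×10^-7 = 6.97×10^6 s = 80.6 days.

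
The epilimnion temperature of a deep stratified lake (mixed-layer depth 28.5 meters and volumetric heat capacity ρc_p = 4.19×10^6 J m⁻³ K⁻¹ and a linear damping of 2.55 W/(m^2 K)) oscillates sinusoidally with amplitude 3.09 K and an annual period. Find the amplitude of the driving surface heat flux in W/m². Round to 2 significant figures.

74

Areal heat capacity C = ρc_p × D = 4.19×10^6 × 28.5 = 1.19×10^8 J m⁻² K⁻¹.
ω = 2π / 3.15×10^7 s = 1.99×10^-7 s⁻¹.
√((Cω)² + λ²) = √((23.8)² + 2.55²) = 23.9 W/(m²·K).
F₀ = A × √((Cω)²+λ²) = 3.09 × 23.9 = 73.9 W/m².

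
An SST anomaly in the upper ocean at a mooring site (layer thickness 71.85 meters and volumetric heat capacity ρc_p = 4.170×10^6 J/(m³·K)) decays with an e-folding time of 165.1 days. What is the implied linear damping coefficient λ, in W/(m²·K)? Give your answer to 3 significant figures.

Areal heat capacity C = ρc_p × D = 4.170×10^6 × 71.85 = 3.00×10^8 J/(m^2 K).
τ = 165.1 days = 1.43×10^7 s.
λ = C / τ = 3.00×10^8 / 1.43×10^7 = 21.0 W/(m²·K).

21.0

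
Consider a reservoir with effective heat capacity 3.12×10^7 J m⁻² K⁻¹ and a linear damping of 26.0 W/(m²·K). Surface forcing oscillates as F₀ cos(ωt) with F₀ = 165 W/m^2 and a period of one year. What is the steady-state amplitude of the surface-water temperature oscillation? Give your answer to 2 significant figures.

Areal heat capacity C = 3.12×10^7 J m⁻² K⁻¹ (given).
Angular frequency ω = 2π / T = 2π / 3.15×10^7 s = 1.99×10^-7 s⁻¹.
√((Cω)² + λ²) = √((6.22)² + 26.0²) = 26.7 W/(m²·K).
Amplitude A = F₀ / √((Cω)²+λ²) = 165 / 26.7 = 6.17 K.

6.2 K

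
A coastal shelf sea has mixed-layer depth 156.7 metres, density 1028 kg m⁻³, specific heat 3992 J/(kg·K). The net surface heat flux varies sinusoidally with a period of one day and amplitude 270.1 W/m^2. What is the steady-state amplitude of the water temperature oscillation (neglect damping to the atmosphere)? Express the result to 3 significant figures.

0.00578 K

Areal heat capacity C = ρ c_p D = 1028 × 3992 × 156.7 = 6.43×10^8 J/(m²·K).
Angular frequency ω = 2π / T = 2π / 86400 s = 7.27×10^-5 s⁻¹.
Cω = 6.43×10^8 × 7.27×10^-5 = 46800 W/(m²·K).
Amplitude A = F₀ / (Cω) = 270.1 / 46800 = 0.00578 K.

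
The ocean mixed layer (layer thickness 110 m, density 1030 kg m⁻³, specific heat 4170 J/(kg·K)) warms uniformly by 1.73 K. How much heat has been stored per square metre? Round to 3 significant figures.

8.17×10^8

Areal heat capacity C = ρ c_p D = 1030 × 4170 × 110 = 4.72×10^8 J/(m^2 K).
ΔQ = C ΔT = 4.72×10^8 × 1.73 = 8.17×10^8 J/m².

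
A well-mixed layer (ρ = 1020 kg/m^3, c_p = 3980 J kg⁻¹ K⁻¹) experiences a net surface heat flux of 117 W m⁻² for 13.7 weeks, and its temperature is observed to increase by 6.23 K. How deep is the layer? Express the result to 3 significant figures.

Heat input Q = F Δt = 117 × 8.29×10^6 s = 9.69×10^8 J/m².
Required areal heat capacity C = Q / ΔT = 1.56×10^8 J/(m²·K).
Depth D = C / (ρ c_p) = 1.56×10^8 / (1020 × 3980) = 38.3 m.

38.3 m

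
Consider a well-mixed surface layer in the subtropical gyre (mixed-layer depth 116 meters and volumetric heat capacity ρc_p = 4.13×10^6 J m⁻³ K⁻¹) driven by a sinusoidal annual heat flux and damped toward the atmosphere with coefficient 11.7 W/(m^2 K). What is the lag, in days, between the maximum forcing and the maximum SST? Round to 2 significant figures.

Areal heat capacity C = ρc_p × D = 4.13×10^6 × 116 = 4.79×10^8 J/(m²·K).
ω = 2π / 3.15×10^7 s = 1.99×10^-7 s⁻¹.
Phase lag φ = arctan(Cω/λ) = arctan(95.5/11.7) = 1.45 rad.
Time lag = φ / ω = 1.45 / 1.99×10^-7 = 7.27×10^6 s = 84.2 days.

84 days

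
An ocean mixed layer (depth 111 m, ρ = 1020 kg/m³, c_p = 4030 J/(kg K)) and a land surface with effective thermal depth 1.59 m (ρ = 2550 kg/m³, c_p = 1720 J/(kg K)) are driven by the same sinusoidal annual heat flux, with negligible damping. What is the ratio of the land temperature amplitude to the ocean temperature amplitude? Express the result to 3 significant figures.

65.4

C_ocean = 1020 × 4030 × 111 = 4.56×10^8 J/(m²·K).
C_land = 2550 × 1720 × 1.59 = 6.97×10^6 J/(m²·K).
Undamped amplitude ∝ 1/C, so A_land/A_ocean = C_ocean/C_land = 65.4.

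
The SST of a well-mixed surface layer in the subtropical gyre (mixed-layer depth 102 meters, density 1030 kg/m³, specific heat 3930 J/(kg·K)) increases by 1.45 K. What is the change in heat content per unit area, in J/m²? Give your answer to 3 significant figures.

Areal heat capacity C = ρ c_p D = 1030 × 3930 × 102 = 4.13×10^8 J/(m²·K).
ΔQ = C ΔT = 4.13×10^8 × 1.45 = 5.99×10^8 J/m².

5.99×10^8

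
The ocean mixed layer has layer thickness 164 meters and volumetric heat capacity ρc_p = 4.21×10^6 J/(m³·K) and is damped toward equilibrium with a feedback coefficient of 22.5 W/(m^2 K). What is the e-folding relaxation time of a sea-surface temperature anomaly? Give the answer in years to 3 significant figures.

Areal heat capacity C = ρc_p × D = 4.21×10^6 × 164 = 6.90×10^8 J/(m^2 K).
Relaxation time τ = C / λ = 6.90×10^8 / 22.5 = 3.07×10^7 s.
In years: 3.07×10^7 s / (3.156×10^7 s/year) = 0.972 years.

0.972 years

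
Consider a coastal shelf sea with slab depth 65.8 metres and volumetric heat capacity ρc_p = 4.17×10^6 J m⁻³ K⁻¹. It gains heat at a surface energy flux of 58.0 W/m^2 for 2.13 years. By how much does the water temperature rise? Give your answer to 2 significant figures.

14 K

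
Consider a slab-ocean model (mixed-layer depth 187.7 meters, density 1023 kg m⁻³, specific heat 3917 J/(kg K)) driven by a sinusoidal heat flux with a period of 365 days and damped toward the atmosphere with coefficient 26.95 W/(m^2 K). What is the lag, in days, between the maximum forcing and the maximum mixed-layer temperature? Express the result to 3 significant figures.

Areal heat capacity C = ρ c_p D = 1023 × 3917 × 187.7 = 7.52×10^8 J/(m^2 K).
ω = 2π / 3.15×10^7 s = 1.99×10^-7 s⁻¹.
Phase lag φ = arctan(Cω/λ) = arctan(150/26.95) = 1.39 rad.
Time lag = φ / ω = 1.39 / 1.99×10^-7 = 6.99×10^6 s = 80.9 days.

80.9 days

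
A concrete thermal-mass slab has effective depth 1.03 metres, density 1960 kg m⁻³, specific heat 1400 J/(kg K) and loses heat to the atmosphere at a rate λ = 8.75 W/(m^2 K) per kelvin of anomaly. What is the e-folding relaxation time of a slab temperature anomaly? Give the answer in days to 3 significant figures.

Areal heat capacity C = ρ c_p D = 1960 × 1400 × 1.03 = 2.83×10^6 J/(m²·K).
Relaxation time τ = C / λ = 2.83×10^6 / 8.75 = 3.23×10^5 s.
In days: 3.23×10^5 s / (86400 s/day) = 3.74 days.

3.74 days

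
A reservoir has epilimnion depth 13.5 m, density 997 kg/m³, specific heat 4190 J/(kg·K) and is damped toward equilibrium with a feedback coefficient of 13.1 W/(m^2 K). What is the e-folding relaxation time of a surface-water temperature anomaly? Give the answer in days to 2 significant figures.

50 days

Areal heat capacity C = ρ c_p D = 997 × 4190 × 13.5 = 5.64×10^7 J/(m^2 K).
Relaxation time τ = C / λ = 5.64×10^7 / 13.1 = 4.30×10^6 s.
In days: 4.30×10^6 s / (86400 s/day) = 49.8 days.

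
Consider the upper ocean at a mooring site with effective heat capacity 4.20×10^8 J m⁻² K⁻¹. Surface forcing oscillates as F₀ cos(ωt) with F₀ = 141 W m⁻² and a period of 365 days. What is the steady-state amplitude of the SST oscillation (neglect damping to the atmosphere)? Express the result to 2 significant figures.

1.7 K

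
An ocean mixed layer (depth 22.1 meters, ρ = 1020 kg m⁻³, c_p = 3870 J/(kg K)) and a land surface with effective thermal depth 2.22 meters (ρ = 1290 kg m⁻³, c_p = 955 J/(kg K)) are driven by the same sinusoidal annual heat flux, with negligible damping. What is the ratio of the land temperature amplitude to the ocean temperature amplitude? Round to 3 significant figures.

C_ocean = 1020 × 3870 × 22.1 = 8.72×10^7 J/(m²·K).
C_land = 1290 × 955 × 2.22 = 2.73×10^6 J/(m²·K).
Undamped amplitude ∝ 1/C, so A_land/A_ocean = C_ocean/C_land = 31.9.

31.9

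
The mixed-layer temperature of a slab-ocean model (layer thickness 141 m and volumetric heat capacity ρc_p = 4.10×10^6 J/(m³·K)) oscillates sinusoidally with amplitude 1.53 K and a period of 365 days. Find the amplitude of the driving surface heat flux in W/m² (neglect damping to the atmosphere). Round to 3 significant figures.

176

Areal heat capacity C = ρc_p × D = 4.10×10^6 × 141 = 5.78×10^8 J/(m²·K).
ω = 2π / 3.15×10^7 s = 1.99×10^-7 s⁻¹.
Cω = 5.78×10^8 × 1.99×10^-7 = 115 W/(m²·K).
F₀ = A × Cω = 1.53 × 115 = 176 W/m².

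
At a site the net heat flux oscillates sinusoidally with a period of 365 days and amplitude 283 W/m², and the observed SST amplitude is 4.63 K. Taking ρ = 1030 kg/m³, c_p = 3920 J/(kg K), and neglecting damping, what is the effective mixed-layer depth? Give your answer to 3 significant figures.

76.0 m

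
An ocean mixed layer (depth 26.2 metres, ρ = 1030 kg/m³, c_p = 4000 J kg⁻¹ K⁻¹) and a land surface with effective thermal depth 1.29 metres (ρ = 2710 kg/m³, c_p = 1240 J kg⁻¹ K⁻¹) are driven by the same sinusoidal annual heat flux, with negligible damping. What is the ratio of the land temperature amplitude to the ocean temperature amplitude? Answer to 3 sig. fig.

24.9

C_ocean = 1030 × 4000 × 26.2 = 1.08×10^8 J/(m²·K).
C_land = 2710 × 1240 × 1.29 = 4.33×10^6 J/(m²·K).
Undamped amplitude ∝ 1/C, so A_land/A_ocean = C_ocean/C_land = 24.9.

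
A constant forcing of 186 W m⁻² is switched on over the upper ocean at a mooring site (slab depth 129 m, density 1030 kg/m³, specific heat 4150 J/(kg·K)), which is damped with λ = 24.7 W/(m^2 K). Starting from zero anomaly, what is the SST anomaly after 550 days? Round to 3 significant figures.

6.63 K

Areal heat capacity C = ρ c_p D = 1030 × 4150 × 129 = 5.51×10^8 J m⁻² K⁻¹.
τ = C / λ = 5.51×10^8 / 24.7 = 2.23×10^7 s.
Equilibrium anomaly ΔT_eq = F / λ = 186 / 24.7 = 7.53 K.
t = 550 days = 4.75×10^7 s, so t/τ = 2.13.
ΔT(t) = ΔT_eq (1 − e^(−t/τ)) = 7.53 × (1 − e^−2.13) = 6.63 K.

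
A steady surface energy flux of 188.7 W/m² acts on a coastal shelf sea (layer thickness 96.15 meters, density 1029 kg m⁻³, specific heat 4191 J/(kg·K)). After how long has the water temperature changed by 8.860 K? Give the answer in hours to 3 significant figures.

5410 hours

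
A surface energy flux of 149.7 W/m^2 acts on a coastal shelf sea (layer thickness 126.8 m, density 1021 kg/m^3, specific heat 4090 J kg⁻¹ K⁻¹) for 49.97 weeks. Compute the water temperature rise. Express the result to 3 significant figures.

8.54 K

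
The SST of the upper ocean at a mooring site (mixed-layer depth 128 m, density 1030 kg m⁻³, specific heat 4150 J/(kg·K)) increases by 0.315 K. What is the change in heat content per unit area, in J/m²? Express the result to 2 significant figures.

Areal heat capacity C = ρ c_p D = 1030 × 4150 × 128 = 5.47×10^8 J/(m^2 K).
ΔQ = C ΔT = 5.47×10^8 × 0.315 = 1.72×10^8 J/m².

1.7×10^8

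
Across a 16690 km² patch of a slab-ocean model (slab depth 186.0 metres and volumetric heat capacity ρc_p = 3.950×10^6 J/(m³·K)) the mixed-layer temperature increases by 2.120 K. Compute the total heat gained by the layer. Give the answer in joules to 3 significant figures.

Areal heat capacity C = ρc_p × D = 3.950×10^6 × 186.0 = 7.35×10^8 J/(m^2 K).
Heat per unit area: q = C ΔT = 7.35×10^8 × 2.120 = 1.56×10^9 J/m².
Total heat: Q = q × A = 1.56×10^9 × (16690 × 10⁶ m²) = 2.60×10^19 J.

2.60×10^19 J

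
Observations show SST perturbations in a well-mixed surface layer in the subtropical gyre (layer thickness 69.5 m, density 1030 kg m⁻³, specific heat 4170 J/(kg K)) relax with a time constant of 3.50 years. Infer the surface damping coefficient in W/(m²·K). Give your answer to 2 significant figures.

2.7

Areal heat capacity C = ρ c_p D = 1030 × 4170 × 69.5 = 2.99×10^8 J/(m^2 K).
τ = 3.50 years = 1.10×10^8 s.
λ = C / τ = 2.99×10^8 / 1.10×10^8 = 2.70 W/(m²·K).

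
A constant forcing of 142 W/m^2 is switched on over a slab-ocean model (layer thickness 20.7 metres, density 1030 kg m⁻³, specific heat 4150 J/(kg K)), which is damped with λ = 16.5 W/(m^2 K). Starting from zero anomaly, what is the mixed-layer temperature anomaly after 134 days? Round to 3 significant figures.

7.61 K

Areal heat capacity C = ρ c_p D = 1030 × 4150 × 20.7 = 8.85×10^7 J/(m^2 K).
τ = C / λ = 8.85×10^7 / 16.5 = 5.36×10^6 s.
Equilibrium anomaly ΔT_eq = F / λ = 142 / 16.5 = 8.61 K.
t = 134 days = 1.16×10^7 s, so t/τ = 2.16.
ΔT(t) = ΔT_eq (1 − e^(−t/τ)) = 8.61 × (1 − e^−2.16) = 7.61 K.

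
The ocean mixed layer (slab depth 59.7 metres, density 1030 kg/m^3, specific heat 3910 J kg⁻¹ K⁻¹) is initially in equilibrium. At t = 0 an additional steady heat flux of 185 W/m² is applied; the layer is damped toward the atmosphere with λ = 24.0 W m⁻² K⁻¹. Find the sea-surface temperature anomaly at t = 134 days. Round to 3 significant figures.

5.28 K

Areal heat capacity C = ρ c_p D = 1030 × 3910 × 59.7 = 2.40×10^8 J/(m²·K).
τ = C / λ = 2.40×10^8 / 24.0 = 1.00×10^7 s.
Equilibrium anomaly ΔT_eq = F / λ = 185 / 24.0 = 7.71 K.
t = 134 days = 1.16×10^7 s, so t/τ = 1.16.
ΔT(t) = ΔT_eq (1 − e^(−t/τ)) = 7.71 × (1 − e^−1.16) = 5.28 K.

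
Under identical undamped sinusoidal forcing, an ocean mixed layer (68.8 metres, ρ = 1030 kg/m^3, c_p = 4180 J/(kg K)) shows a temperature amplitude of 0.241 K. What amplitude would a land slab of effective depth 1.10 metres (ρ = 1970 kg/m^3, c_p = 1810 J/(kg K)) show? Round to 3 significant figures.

18.2 K

C_ocean = 2.96×10^8 J/(m²·K); C_land = 3.92×10^6 J/(m²·K).
A ∝ 1/C ⇒ A_land = A_ocean × C_ocean/C_land = 0.241 × 75.5 = 18.2 K.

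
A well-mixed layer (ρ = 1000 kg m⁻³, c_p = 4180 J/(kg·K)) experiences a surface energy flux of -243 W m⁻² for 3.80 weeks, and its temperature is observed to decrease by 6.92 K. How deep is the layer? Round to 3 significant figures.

Heat input Q = F Δt = -243 × 2.30×10^6 s = -5.58×10^8 J/m².
Required areal heat capacity C = Q / ΔT = 8.07×10^7 J/(m²·K).
Depth D = C / (ρ c_p) = 8.07×10^7 / (1000 × 4180) = 19.3 m.

19.3 m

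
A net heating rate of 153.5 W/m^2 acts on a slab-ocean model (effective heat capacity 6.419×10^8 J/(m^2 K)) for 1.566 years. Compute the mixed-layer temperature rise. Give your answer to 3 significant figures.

11.8 K

Areal heat capacity C = 6.419×10^8 J/(m^2 K) (given).
Net heat input Q = F Δt = 153.5 × (1.566 years × 3.156×10^7 s/year) = 7.59×10^9 J/m².
ΔT = Q / C = 7.59×10^9 / 6.42×10^8 = 11.8 K.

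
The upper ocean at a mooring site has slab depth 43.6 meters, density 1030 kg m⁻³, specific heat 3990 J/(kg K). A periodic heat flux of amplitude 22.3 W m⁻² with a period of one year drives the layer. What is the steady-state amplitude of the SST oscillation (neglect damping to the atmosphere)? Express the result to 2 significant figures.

Areal heat capacity C = ρ c_p D = 1030 × 3990 × 43.6 = 1.79×10^8 J/(m²·K).
Angular frequency ω = 2π / T = 2π / 3.15×10^7 s = 1.99×10^-7 s⁻¹.
Cω = 1.79×10^8 × 1.99×10^-7 = 35.7 W/(m²·K).
Amplitude A = F₀ / (Cω) = 22.3 / 35.7 = 0.625 K.

0.62 K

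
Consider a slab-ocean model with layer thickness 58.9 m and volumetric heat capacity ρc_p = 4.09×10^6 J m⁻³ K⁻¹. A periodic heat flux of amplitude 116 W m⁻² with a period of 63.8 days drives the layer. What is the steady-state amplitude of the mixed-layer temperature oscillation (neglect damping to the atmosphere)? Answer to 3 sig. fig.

Areal heat capacity C = ρc_p × D = 4.09×10^6 × 58.9 = 2.41×10^8 J/(m^2 K).
Angular frequency ω = 2π / T = 2π / 5.51×10^6 s = 1.14×10^-6 s⁻¹.
Cω = 2.41×10^8 × 1.14×10^-6 = 275 W/(m²·K).
Amplitude A = F₀ / (Cω) = 116 / 275 = 0.422 K.

0.422 K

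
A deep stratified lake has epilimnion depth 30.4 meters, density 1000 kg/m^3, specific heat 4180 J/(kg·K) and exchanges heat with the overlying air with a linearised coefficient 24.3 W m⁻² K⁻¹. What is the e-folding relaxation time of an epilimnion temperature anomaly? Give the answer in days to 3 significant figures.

Areal heat capacity C = ρ c_p D = 1000 × 4180 × 30.4 = 1.27×10^8 J/(m^2 K).
Relaxation time τ = C / λ = 1.27×10^8 / 24.3 = 5.23×10^6 s.
In days: 5.23×10^6 s / (86400 s/day) = 60.5 days.

60.5 days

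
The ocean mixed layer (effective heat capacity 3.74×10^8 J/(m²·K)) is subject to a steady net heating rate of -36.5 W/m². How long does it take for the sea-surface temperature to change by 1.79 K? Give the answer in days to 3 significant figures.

212 days

Areal heat capacity C = 3.74×10^8 J/(m²·K) (given).
Time required: Δt = C ΔT / F = 3.74×10^8 × -1.79 / -36.5 = 1.83×10^7 s.
In days: 1.83×10^7 s / (86400 s/day) = 212 days.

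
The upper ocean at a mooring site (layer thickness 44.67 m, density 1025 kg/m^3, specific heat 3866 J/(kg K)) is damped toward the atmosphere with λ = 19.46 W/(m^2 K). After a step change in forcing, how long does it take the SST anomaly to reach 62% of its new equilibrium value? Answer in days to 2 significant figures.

100 days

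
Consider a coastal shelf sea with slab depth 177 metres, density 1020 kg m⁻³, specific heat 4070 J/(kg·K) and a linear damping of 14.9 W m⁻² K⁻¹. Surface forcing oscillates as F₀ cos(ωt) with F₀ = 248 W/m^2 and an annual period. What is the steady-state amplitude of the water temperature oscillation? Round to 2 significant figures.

1.7 K

Areal heat capacity C = ρ c_p D = 1020 × 4070 × 177 = 7.35×10^8 J m⁻² K⁻¹.
Angular frequency ω = 2π / T = 2π / 3.15×10^7 s = 1.99×10^-7 s⁻¹.
√((Cω)² + λ²) = √((146)² + 14.9²) = 147 W/(m²·K).
Amplitude A = F₀ / √((Cω)²+λ²) = 248 / 147 = 1.69 K.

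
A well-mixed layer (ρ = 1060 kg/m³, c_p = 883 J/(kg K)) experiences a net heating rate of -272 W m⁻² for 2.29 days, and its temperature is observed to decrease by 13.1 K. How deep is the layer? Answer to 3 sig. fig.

4.39 m

Heat input Q = F Δt = -272 × 1.98×10^5 s = -5.38×10^7 J/m².
Required areal heat capacity C = Q / ΔT = 4.11×10^6 J/(m²·K).
Depth D = C / (ρ c_p) = 4.11×10^6 / (1060 × 883) = 4.39 m.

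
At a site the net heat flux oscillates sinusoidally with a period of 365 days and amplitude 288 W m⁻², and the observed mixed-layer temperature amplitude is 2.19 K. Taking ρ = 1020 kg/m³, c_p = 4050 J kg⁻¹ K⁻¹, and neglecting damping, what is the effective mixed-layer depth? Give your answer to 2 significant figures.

ω = 2π / 3.15×10^7 s = 1.99×10^-7 s⁻¹.
Required C = F₀ / (A ω) = 288 / (2.19 × 1.99×10^-7) = 6.60×10^8 J/(m²·K).
D = C / (ρ c_p) = 6.60×10^8 / (1020 × 4050) = 160 m.

160 m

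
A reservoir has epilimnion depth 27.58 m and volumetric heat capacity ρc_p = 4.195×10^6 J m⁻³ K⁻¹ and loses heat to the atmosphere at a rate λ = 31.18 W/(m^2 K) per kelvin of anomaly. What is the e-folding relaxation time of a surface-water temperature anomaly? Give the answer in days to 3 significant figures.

42.9 days

Areal heat capacity C = ρc_p × D = 4.195×10^6 × 27.58 = 1.16×10^8 J m⁻² K⁻¹.
Relaxation time τ = C / λ = 1.16×10^8 / 31.18 = 3.71×10^6 s.
In days: 3.71×10^6 s / (86400 s/day) = 42.9 days.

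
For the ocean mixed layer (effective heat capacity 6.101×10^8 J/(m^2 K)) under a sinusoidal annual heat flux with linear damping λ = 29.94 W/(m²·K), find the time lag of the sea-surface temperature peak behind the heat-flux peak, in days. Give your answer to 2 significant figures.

77 days

Areal heat capacity C = 6.101×10^8 J/(m^2 K) (given).
ω = 2π / 3.15×10^7 s = 1.99×10^-7 s⁻¹.
Phase lag φ = arctan(Cω/λ) = arctan(122/29.94) = 1.33 rad.
Time lag = φ / ω = 1.33 / 1.99×10^-7 = 6.67×10^6 s = 77.2 days.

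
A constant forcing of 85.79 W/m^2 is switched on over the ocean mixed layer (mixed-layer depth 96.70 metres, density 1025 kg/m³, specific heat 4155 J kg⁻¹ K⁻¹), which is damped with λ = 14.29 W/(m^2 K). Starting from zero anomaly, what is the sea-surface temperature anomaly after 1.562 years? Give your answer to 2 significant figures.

4.9 K

Areal heat capacity C = ρ c_p D = 1025 × 4155 × 96.70 = 4.12×10^8 J/(m^2 K).
τ = C / λ = 4.12×10^8 / 14.29 = 2.88×10^7 s.
Equilibrium anomaly ΔT_eq = F / λ = 85.79 / 14.29 = 6.00 K.
t = 1.562 years = 4.93×10^7 s, so t/τ = 1.71.
ΔT(t) = ΔT_eq (1 − e^(−t/τ)) = 6.00 × (1 − e^−1.71) = 4.92 K.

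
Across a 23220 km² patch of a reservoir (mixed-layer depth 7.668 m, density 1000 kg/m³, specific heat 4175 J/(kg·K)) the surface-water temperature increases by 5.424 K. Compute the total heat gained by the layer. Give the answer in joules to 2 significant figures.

4.0×10^18 J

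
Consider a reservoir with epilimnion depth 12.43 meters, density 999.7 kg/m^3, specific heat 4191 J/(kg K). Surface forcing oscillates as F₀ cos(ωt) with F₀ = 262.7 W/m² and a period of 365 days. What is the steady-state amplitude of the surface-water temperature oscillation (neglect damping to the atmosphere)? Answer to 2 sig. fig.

25 K

Areal heat capacity C = ρ c_p D = 999.7 × 4191 × 12.43 = 5.21×10^7 J m⁻² K⁻¹.
Angular frequency ω = 2π / T = 2π / 3.15×10^7 s = 1.99×10^-7 s⁻¹.
Cω = 5.21×10^7 × 1.99×10^-7 = 10.4 W/(m²·K).
Amplitude A = F₀ / (Cω) = 262.7 / 10.4 = 25.3 K.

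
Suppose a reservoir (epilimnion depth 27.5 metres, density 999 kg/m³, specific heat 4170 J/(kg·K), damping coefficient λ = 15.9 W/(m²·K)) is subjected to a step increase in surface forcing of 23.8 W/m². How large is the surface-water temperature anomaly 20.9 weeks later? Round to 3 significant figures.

Areal heat capacity C = ρ c_p D = 999 × 4170 × 27.5 = 1.15×10^8 J/(m²·K).
τ = C / λ = 1.15×10^8 / 15.9 = 7.21×10^6 s.
Equilibrium anomaly ΔT_eq = F / λ = 23.8 / 15.9 = 1.50 K.
t = 20.9 weeks = 1.26×10^7 s, so t/τ = 1.75.
ΔT(t) = ΔT_eq (1 − e^(−t/τ)) = 1.50 × (1 − e^−1.75) = 1.24 K.

1.24 K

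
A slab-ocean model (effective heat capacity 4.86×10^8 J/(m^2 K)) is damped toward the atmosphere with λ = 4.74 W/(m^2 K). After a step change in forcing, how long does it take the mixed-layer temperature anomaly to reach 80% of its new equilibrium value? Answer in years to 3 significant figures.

Areal heat capacity C = 4.86×10^8 J/(m^2 K) (given).
τ = C / λ = 4.86×10^8 / 4.74 = 1.03×10^8 s.
Fraction reached: 1 − e^(−t/τ) = 0.80 ⇒ t = −τ ln(1 − 0.80) = τ × 1.61.
t = 1.65×10^8 s = 5.23 years.

5.23 years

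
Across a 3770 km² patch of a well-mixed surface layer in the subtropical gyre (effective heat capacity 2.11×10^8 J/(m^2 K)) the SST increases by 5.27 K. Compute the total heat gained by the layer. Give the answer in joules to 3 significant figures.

4.19×10^18 J

Areal heat capacity C = 2.11×10^8 J/(m^2 K) (given).
Heat per unit area: q = C ΔT = 2.11×10^8 × 5.27 = 1.11×10^9 J/m².
Total heat: Q = q × A = 1.11×10^9 × (3770 × 10⁶ m²) = 4.19×10^18 J.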